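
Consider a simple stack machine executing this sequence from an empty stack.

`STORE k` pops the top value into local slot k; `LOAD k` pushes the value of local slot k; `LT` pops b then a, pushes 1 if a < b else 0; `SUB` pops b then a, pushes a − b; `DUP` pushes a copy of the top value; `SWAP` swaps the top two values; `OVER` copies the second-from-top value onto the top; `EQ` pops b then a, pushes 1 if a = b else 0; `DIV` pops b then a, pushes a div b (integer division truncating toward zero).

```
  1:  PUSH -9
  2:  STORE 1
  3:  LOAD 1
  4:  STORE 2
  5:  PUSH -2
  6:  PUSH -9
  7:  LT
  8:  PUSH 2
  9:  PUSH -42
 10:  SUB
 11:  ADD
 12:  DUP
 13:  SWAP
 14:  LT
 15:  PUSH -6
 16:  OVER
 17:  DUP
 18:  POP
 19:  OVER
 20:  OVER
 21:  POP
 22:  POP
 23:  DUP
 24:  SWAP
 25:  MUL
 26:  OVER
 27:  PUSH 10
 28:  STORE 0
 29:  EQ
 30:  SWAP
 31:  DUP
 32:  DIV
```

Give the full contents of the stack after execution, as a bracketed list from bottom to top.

PUSH -9  → -9
STORE 1  → (empty)
LOAD 1   → -9
STORE 2  → (empty)
PUSH -2  → -2
PUSH -9  → -2 -9
LT       → 0
PUSH 2   → 0 2
PUSH -42 → 0 2 -42
SUB      → 0 44
ADD      → 44
DUP      → 44 44
SWAP     → 44 44
LT       → 0
PUSH -6  → 0 -6
OVER     → 0 -6 0
DUP      → 0 -6 0 0
POP      → 0 -6 0
OVER     → 0 -6 0 -6
OVER     → 0 -6 0 -6 0
POP      → 0 -6 0 -6
POP      → 0 -6 0
DUP      → 0 -6 0 0
SWAP     → 0 -6 0 0
MUL      → 0 -6 0
OVER     → 0 -6 0 -6
PUSH 10  → 0 -6 0 -6 10
STORE 0  → 0 -6 0 -6
EQ       → 0 -6 0
SWAP     → 0 0 -6
DUP      → 0 0 -6 -6
DIV      → 0 0 1

[0, 0, 1]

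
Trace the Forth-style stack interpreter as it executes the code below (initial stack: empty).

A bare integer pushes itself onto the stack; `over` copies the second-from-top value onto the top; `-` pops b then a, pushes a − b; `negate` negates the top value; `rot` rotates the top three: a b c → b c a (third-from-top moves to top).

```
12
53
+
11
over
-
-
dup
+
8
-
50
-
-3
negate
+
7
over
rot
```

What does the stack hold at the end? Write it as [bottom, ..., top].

[7, 183, 183]

12      12
53      12 53
+       65
11      65 11
over    65 11 65
-       65 -54
-       119
dup     119 119
+       238
8       238 8
-       230
50      230 50
-       180
-3      180 -3
negate  180 3
+       183
7       183 7
over    183 7 183
rot     7 183 183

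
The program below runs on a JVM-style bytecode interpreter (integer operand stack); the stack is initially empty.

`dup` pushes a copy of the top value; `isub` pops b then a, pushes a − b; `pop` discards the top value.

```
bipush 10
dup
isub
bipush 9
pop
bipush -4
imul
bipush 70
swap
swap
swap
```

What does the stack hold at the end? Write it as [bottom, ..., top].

bipush 10 : 10
dup       : 10 10
isub      : 0
bipush 9  : 0 9
pop       : 0
bipush -4 : 0 -4
imul      : 0
bipush 70 : 0 70
swap      : 70 0
swap      : 0 70
swap      : 70 0

[70, 0]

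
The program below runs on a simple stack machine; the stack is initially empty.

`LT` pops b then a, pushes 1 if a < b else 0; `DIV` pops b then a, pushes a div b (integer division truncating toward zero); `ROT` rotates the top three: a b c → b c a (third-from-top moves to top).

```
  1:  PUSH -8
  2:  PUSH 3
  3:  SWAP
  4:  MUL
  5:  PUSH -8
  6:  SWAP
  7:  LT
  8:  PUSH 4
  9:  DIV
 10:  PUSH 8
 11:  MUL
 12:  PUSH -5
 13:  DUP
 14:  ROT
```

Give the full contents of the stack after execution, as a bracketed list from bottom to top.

PUSH -8 → [-8]
PUSH 3  → [-8, 3]
SWAP    → [3, -8]
MUL     → [-24]
PUSH -8 → [-24, -8]
SWAP    → [-8, -24]
LT      → [0]
PUSH 4  → [0, 4]
DIV     → [0]
PUSH 8  → [0, 8]
MUL     → [0]
PUSH -5 → [0, -5]
DUP     → [0, -5, -5]
ROT     → [-5, -5, 0]

[-5, -5, 0]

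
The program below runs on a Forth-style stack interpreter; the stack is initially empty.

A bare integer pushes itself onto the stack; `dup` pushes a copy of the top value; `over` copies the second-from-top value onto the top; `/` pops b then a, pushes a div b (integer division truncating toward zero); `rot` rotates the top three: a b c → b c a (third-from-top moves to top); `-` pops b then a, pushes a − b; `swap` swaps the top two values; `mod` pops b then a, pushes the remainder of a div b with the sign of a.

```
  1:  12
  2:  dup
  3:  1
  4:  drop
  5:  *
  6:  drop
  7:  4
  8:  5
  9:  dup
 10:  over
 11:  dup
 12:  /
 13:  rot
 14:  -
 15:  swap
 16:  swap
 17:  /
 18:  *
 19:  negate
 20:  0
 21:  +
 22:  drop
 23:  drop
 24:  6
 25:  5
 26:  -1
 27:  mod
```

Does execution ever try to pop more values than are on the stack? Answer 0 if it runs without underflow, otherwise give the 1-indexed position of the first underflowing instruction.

12     -> 12
dup    -> 12 12
1      -> 12 12 1
drop   -> 12 12
*      -> 144
drop   -> (empty)
4      -> 4
5      -> 4 5
dup    -> 4 5 5
over   -> 4 5 5 5
dup    -> 4 5 5 5 5
/      -> 4 5 5 1
rot    -> 4 5 1 5
-      -> 4 5 -4
swap   -> 4 -4 5
swap   -> 4 5 -4
/      -> 4 -1
*      -> -4
negate -> 4
0      -> 4 0
+      -> 4
drop   -> (empty)
drop  — needs 1 operand, stack has 0 → underflow

23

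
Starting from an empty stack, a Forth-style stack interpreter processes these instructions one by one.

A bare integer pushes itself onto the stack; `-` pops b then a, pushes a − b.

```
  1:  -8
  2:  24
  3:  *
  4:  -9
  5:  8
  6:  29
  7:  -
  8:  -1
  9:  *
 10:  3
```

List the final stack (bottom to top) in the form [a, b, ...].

[-192, -9, 21, 3]

-8 → [-8]
24 → [-8, 24]
*  → [-192]
-9 → [-192, -9]
8  → [-192, -9, 8]
29 → [-192, -9, 8, 29]
-  → [-192, -9, -21]
-1 → [-192, -9, -21, -1]
*  → [-192, -9, 21]
3  → [-192, -9, 21, 3]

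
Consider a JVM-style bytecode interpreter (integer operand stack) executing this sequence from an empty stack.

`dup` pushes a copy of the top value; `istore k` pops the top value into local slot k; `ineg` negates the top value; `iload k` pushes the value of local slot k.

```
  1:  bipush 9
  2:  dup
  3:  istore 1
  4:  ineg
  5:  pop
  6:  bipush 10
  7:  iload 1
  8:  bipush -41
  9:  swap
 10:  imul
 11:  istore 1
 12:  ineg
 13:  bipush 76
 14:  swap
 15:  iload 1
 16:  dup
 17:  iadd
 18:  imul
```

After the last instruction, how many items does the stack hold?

bipush 9   → 9
dup        → 9 9
istore 1   → 9
ineg       → -9
pop        → (empty)
bipush 10  → 10
iload 1    → 10 9
bipush -41 → 10 9 -41
swap       → 10 -41 9
imul       → 10 -369
istore 1   → 10
ineg       → -10
bipush 76  → -10 76
swap       → 76 -10
iload 1    → 76 -10 -369
dup        → 76 -10 -369 -369
iadd       → 76 -10 -738
imul       → 76 7380

2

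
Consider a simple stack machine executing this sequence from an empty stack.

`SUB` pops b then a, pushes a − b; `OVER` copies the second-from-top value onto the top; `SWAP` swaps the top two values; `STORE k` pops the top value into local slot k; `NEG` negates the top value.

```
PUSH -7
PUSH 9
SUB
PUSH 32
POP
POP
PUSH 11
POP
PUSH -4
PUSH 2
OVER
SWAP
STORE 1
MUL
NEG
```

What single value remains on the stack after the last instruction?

-16

PUSH -7  [-7]
PUSH 9   [-7, 9]
SUB      [-16]
PUSH 32  [-16, 32]
POP      [-16]
POP      []
PUSH 11  [11]
POP      []
PUSH -4  [-4]
PUSH 2   [-4, 2]
OVER     [-4, 2, -4]
SWAP     [-4, -4, 2]
STORE 1  [-4, -4]
MUL      [16]
NEG      [-16]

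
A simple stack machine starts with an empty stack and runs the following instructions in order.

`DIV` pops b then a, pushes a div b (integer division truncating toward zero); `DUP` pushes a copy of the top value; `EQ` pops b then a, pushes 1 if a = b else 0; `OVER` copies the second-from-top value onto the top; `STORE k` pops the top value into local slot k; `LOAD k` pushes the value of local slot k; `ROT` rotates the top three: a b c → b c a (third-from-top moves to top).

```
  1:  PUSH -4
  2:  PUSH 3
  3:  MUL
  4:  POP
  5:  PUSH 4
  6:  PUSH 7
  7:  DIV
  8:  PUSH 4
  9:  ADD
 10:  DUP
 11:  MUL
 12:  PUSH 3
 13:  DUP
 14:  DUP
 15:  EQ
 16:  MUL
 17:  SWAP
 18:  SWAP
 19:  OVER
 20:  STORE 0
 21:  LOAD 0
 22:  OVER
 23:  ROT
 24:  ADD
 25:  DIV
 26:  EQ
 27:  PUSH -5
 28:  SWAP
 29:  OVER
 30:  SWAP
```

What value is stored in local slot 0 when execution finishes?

PUSH -4 -> [-4]
PUSH 3  -> [-4, 3]
MUL     -> [-12]
POP     -> []
PUSH 4  -> [4]
PUSH 7  -> [4, 7]
DIV     -> [0]
PUSH 4  -> [0, 4]
ADD     -> [4]
DUP     -> [4, 4]
MUL     -> [16]
PUSH 3  -> [16, 3]
DUP     -> [16, 3, 3]
DUP     -> [16, 3, 3, 3]
EQ      -> [16, 3, 1]
MUL     -> [16, 3]
SWAP    -> [3, 16]
SWAP    -> [16, 3]
OVER    -> [16, 3, 16]
STORE 0 -> [16, 3]
LOAD 0  -> [16, 3, 16]
OVER    -> [16, 3, 16, 3]
ROT     -> [16, 16, 3, 3]
ADD     -> [16, 16, 6]
DIV     -> [16, 2]
EQ      -> [0]
PUSH -5 -> [0, -5]
SWAP    -> [-5, 0]
OVER    -> [-5, 0, -5]
SWAP    -> [-5, -5, 0]

16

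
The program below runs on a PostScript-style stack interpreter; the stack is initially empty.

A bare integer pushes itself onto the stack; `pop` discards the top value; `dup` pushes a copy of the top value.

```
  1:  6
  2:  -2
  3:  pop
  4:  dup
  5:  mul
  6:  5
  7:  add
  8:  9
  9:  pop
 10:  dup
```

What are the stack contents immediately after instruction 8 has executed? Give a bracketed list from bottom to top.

6   : [6]
-2  : [6, -2]
pop : [6]
dup : [6, 6]
mul : [36]
5   : [36, 5]
add : [41]
9   : [41, 9]

[41, 9]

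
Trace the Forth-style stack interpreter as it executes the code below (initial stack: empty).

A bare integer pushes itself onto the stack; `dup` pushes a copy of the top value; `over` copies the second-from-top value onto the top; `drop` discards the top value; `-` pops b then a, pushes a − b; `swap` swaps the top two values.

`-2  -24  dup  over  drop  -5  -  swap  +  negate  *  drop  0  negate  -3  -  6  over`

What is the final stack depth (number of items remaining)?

3

-2     → -2
-24    → -2 -24
dup    → -2 -24 -24
over   → -2 -24 -24 -24
drop   → -2 -24 -24
-5     → -2 -24 -24 -5
-      → -2 -24 -19
swap   → -2 -19 -24
+      → -2 -43
negate → -2 43
*      → -86
drop   → (empty)
0      → 0
negate → 0
-3     → 0 -3
-      → 3
6      → 3 6
over   → 3 6 3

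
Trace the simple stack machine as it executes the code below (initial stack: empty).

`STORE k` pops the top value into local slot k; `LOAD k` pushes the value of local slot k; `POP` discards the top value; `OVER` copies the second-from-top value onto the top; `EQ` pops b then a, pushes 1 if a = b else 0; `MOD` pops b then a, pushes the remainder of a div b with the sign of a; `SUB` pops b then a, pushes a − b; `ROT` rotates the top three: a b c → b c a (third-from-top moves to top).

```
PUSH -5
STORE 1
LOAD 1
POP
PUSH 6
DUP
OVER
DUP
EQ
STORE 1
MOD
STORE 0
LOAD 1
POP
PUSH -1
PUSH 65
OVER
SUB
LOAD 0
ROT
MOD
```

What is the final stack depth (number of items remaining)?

2

PUSH -5  -5
STORE 1  (empty)
LOAD 1   -5
POP      (empty)
PUSH 6   6
DUP      6 6
OVER     6 6 6
DUP      6 6 6 6
EQ       6 6 1
STORE 1  6 6
MOD      0
STORE 0  (empty)
LOAD 1   1
POP      (empty)
PUSH -1  -1
PUSH 65  -1 65
OVER     -1 65 -1
SUB      -1 66
LOAD 0   -1 66 0
ROT      66 0 -1
MOD      66 0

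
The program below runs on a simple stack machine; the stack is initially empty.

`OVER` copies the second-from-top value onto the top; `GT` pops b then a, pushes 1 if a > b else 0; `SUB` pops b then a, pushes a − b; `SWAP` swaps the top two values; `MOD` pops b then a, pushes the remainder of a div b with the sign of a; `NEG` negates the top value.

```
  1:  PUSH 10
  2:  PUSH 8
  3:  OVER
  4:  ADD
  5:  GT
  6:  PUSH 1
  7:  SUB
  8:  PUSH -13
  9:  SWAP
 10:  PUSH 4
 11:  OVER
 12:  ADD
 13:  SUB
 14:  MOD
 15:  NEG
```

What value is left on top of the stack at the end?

PUSH 10  -> 10
PUSH 8   -> 10 8
OVER     -> 10 8 10
ADD      -> 10 18
GT       -> 0
PUSH 1   -> 0 1
SUB      -> -1
PUSH -13 -> -1 -13
SWAP     -> -13 -1
PUSH 4   -> -13 -1 4
OVER     -> -13 -1 4 -1
ADD      -> -13 -1 3
SUB      -> -13 -4
MOD      -> -1
NEG      -> 1

1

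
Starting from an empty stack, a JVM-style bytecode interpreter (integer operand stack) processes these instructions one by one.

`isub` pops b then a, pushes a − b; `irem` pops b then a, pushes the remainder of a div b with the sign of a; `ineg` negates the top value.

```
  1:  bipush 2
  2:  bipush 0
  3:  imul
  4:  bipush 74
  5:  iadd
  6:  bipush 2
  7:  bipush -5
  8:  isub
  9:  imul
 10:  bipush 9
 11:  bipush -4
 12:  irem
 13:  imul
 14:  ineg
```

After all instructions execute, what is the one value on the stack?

bipush 2  : [2]
bipush 0  : [2, 0]
imul      : [0]
bipush 74 : [0, 74]
iadd      : [74]
bipush 2  : [74, 2]
bipush -5 : [74, 2, -5]
isub      : [74, 7]
imul      : [518]
bipush 9  : [518, 9]
bipush -4 : [518, 9, -4]
irem      : [518, 1]
imul      : [518]
ineg      : [-518]

-518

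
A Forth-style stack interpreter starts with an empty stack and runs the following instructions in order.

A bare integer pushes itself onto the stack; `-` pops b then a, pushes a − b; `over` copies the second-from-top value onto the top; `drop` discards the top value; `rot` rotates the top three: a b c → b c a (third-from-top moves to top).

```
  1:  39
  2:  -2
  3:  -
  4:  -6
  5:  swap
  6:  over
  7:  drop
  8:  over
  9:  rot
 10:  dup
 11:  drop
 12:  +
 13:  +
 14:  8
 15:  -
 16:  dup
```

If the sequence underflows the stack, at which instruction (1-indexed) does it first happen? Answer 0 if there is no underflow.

39   -> [39]
-2   -> [39, -2]
-    -> [41]
-6   -> [41, -6]
swap -> [-6, 41]
over -> [-6, 41, -6]
drop -> [-6, 41]
over -> [-6, 41, -6]
rot  -> [41, -6, -6]
dup  -> [41, -6, -6, -6]
drop -> [41, -6, -6]
+    -> [41, -12]
+    -> [29]
8    -> [29, 8]
-    -> [21]
dup  -> [21, 21]

0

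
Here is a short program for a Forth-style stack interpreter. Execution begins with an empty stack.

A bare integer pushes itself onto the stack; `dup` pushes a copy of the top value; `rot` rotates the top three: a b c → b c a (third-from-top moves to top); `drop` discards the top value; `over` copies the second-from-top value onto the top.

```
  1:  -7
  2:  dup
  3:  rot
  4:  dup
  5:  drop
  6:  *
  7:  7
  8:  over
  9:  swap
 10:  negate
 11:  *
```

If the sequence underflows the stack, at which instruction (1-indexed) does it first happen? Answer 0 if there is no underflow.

3

-7  → -7
dup → -7 -7
rot  — needs 3 operands, stack has 2 → underflow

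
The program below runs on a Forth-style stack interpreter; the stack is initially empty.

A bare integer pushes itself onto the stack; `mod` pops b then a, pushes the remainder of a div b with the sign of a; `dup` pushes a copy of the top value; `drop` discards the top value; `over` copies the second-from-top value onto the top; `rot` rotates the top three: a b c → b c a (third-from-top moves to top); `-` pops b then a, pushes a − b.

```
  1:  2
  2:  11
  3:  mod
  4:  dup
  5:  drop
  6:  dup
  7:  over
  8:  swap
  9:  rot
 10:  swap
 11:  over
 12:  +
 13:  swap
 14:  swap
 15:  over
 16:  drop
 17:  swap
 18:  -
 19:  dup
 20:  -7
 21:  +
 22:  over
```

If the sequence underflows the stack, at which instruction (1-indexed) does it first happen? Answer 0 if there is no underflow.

0

2     [2]
11    [2, 11]
mod   [2]
dup   [2, 2]
drop  [2]
dup   [2, 2]
over  [2, 2, 2]
swap  [2, 2, 2]
rot   [2, 2, 2]
swap  [2, 2, 2]
over  [2, 2, 2, 2]
+     [2, 2, 4]
swap  [2, 4, 2]
swap  [2, 2, 4]
over  [2, 2, 4, 2]
drop  [2, 2, 4]
swap  [2, 4, 2]
-     [2, 2]
dup   [2, 2, 2]
-7    [2, 2, 2, -7]
+     [2, 2, -5]
over  [2, 2, -5, 2]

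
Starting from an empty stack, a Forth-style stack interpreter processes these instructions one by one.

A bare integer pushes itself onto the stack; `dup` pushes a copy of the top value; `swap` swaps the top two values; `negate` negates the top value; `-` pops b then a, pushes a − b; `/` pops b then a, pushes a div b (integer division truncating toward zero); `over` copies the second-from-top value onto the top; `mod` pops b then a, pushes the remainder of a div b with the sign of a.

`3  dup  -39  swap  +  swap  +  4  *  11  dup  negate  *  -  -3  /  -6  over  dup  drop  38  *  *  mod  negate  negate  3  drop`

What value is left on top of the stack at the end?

3

3       3
dup     3 3
-39     3 3 -39
swap    3 -39 3
+       3 -36
swap    -36 3
+       -33
4       -33 4
*       -132
11      -132 11
dup     -132 11 11
negate  -132 11 -11
*       -132 -121
-       -11
-3      -11 -3
/       3
-6      3 -6
over    3 -6 3
dup     3 -6 3 3
drop    3 -6 3
38      3 -6 3 38
*       3 -6 114
*       3 -684
mod     3
negate  -3
negate  3
3       3 3
drop    3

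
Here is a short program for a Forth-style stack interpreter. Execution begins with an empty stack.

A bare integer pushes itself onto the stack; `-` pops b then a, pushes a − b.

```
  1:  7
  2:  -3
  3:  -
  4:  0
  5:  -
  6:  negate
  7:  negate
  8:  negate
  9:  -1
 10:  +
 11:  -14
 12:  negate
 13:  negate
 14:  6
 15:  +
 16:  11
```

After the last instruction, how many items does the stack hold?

7      : [7]
-3     : [7, -3]
-      : [10]
0      : [10, 0]
-      : [10]
negate : [-10]
negate : [10]
negate : [-10]
-1     : [-10, -1]
+      : [-11]
-14    : [-11, -14]
negate : [-11, 14]
negate : [-11, -14]
6      : [-11, -14, 6]
+      : [-11, -8]
11     : [-11, -8, 11]

3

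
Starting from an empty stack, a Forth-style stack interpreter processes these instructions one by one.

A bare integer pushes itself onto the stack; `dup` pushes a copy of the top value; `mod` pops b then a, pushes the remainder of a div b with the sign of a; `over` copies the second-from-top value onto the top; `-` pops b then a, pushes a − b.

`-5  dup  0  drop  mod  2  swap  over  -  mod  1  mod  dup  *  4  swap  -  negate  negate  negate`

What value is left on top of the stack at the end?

-4

-5     -> [-5]
dup    -> [-5, -5]
0      -> [-5, -5, 0]
drop   -> [-5, -5]
mod    -> [0]
2      -> [0, 2]
swap   -> [2, 0]
over   -> [2, 0, 2]
-      -> [2, -2]
mod    -> [0]
1      -> [0, 1]
mod    -> [0]
dup    -> [0, 0]
*      -> [0]
4      -> [0, 4]
swap   -> [4, 0]
-      -> [4]
negate -> [-4]
negate -> [4]
negate -> [-4]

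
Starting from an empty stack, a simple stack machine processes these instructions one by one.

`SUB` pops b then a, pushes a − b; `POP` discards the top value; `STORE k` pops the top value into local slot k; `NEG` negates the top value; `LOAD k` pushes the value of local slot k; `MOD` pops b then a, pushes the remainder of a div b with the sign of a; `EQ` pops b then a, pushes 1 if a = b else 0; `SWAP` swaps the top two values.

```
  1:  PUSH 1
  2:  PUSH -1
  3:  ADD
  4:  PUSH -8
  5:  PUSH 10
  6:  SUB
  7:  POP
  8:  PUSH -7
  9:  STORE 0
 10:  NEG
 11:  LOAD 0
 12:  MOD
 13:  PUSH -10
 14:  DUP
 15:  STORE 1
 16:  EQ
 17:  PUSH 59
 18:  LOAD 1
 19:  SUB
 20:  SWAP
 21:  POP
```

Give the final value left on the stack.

69

PUSH 1    [1]
PUSH -1   [1, -1]
ADD       [0]
PUSH -8   [0, -8]
PUSH 10   [0, -8, 10]
SUB       [0, -18]
POP       [0]
PUSH -7   [0, -7]
STORE 0   [0]
NEG       [0]
LOAD 0    [0, -7]
MOD       [0]
PUSH -10  [0, -10]
DUP       [0, -10, -10]
STORE 1   [0, -10]
EQ        [0]
PUSH 59   [0, 59]
LOAD 1    [0, 59, -10]
SUB       [0, 69]
SWAP      [69, 0]
POP       [69]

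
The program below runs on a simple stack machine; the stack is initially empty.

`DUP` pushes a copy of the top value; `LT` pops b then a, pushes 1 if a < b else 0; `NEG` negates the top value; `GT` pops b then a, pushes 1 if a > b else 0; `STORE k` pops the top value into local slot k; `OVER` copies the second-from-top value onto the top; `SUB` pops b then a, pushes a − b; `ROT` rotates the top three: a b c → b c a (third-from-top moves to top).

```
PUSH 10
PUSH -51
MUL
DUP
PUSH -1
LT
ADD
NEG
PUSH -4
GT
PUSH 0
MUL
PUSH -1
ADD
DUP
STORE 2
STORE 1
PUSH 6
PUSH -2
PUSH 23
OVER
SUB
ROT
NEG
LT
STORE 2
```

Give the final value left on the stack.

PUSH 10  → 10
PUSH -51 → 10 -51
MUL      → -510
DUP      → -510 -510
PUSH -1  → -510 -510 -1
LT       → -510 1
ADD      → -509
NEG      → 509
PUSH -4  → 509 -4
GT       → 1
PUSH 0   → 1 0
MUL      → 0
PUSH -1  → 0 -1
ADD      → -1
DUP      → -1 -1
STORE 2  → -1
STORE 1  → (empty)
PUSH 6   → 6
PUSH -2  → 6 -2
PUSH 23  → 6 -2 23
OVER     → 6 -2 23 -2
SUB      → 6 -2 25
ROT      → -2 25 6
NEG      → -2 25 -6
LT       → -2 0
STORE 2  → -2

-2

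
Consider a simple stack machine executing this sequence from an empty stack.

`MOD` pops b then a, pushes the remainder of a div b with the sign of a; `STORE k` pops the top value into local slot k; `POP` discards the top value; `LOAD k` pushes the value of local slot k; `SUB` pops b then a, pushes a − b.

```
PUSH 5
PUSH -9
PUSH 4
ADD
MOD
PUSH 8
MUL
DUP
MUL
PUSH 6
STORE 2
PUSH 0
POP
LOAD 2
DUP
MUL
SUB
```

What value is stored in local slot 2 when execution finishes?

PUSH 5  -> 5
PUSH -9 -> 5 -9
PUSH 4  -> 5 -9 4
ADD     -> 5 -5
MOD     -> 0
PUSH 8  -> 0 8
MUL     -> 0
DUP     -> 0 0
MUL     -> 0
PUSH 6  -> 0 6
STORE 2 -> 0
PUSH 0  -> 0 0
POP     -> 0
LOAD 2  -> 0 6
DUP     -> 0 6 6
MUL     -> 0 36
SUB     -> -36

6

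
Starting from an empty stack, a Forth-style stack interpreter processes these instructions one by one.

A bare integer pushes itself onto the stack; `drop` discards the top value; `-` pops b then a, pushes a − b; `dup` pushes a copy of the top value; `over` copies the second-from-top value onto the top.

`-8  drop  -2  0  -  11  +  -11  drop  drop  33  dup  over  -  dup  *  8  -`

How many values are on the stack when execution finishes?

2

-8   → -8
drop → (empty)
-2   → -2
0    → -2 0
-    → -2
11   → -2 11
+    → 9
-11  → 9 -11
drop → 9
drop → (empty)
33   → 33
dup  → 33 33
over → 33 33 33
-    → 33 0
dup  → 33 0 0
*    → 33 0
8    → 33 0 8
-    → 33 -8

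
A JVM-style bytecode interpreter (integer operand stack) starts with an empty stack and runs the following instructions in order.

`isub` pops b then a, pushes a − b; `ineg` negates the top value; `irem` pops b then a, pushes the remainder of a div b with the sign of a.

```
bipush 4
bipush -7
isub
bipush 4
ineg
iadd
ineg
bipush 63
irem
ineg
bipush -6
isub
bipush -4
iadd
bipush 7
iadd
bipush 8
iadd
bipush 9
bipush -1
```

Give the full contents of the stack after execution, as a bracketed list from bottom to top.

[24, 9, -1]

bipush 4  : 4
bipush -7 : 4 -7
isub      : 11
bipush 4  : 11 4
ineg      : 11 -4
iadd      : 7
ineg      : -7
bipush 63 : -7 63
irem      : -7
ineg      : 7
bipush -6 : 7 -6
isub      : 13
bipush -4 : 13 -4
iadd      : 9
bipush 7  : 9 7
iadd      : 16
bipush 8  : 16 8
iadd      : 24
bipush 9  : 24 9
bipush -1 : 24 9 -1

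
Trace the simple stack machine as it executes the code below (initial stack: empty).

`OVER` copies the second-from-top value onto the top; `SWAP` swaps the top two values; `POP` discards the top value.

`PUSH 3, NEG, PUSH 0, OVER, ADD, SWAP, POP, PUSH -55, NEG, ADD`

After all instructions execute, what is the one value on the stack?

52

PUSH 3   : [3]
NEG      : [-3]
PUSH 0   : [-3, 0]
OVER     : [-3, 0, -3]
ADD      : [-3, -3]
SWAP     : [-3, -3]
POP      : [-3]
PUSH -55 : [-3, -55]
NEG      : [-3, 55]
ADD      : [52]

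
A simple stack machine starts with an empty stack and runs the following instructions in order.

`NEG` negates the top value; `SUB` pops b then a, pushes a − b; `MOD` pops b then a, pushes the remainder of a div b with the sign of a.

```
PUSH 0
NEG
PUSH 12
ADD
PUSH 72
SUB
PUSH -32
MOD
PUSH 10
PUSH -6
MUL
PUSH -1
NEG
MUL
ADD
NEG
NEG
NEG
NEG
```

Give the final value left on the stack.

PUSH 0   -> [0]
NEG      -> [0]
PUSH 12  -> [0, 12]
ADD      -> [12]
PUSH 72  -> [12, 72]
SUB      -> [-60]
PUSH -32 -> [-60, -32]
MOD      -> [-28]
PUSH 10  -> [-28, 10]
PUSH -6  -> [-28, 10, -6]
MUL      -> [-28, -60]
PUSH -1  -> [-28, -60, -1]
NEG      -> [-28, -60, 1]
MUL      -> [-28, -60]
ADD      -> [-88]
NEG      -> [88]
NEG      -> [-88]
NEG      -> [88]
NEG      -> [-88]

-88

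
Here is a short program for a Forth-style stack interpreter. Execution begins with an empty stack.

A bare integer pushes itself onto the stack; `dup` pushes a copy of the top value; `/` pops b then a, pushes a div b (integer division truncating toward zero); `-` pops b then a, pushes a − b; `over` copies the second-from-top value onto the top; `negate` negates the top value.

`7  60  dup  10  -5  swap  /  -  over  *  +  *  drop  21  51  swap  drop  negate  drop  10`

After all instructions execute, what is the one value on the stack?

10

7       7
60      7 60
dup     7 60 60
10      7 60 60 10
-5      7 60 60 10 -5
swap    7 60 60 -5 10
/       7 60 60 0
-       7 60 60
over    7 60 60 60
*       7 60 3600
+       7 3660
*       25620
drop    (empty)
21      21
51      21 51
swap    51 21
drop    51
negate  -51
drop    (empty)
10      10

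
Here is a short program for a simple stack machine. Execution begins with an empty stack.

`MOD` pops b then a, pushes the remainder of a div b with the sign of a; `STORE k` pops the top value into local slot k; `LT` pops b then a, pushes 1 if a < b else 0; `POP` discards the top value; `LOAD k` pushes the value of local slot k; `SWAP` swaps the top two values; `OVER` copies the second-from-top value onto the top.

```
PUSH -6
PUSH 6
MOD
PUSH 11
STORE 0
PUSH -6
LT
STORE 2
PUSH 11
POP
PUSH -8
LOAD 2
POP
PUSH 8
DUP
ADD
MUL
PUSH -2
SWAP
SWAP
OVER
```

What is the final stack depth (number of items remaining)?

PUSH -6 : [-6]
PUSH 6  : [-6, 6]
MOD     : [0]
PUSH 11 : [0, 11]
STORE 0 : [0]
PUSH -6 : [0, -6]
LT      : [0]
STORE 2 : []
PUSH 11 : [11]
POP     : []
PUSH -8 : [-8]
LOAD 2  : [-8, 0]
POP     : [-8]
PUSH 8  : [-8, 8]
DUP     : [-8, 8, 8]
ADD     : [-8, 16]
MUL     : [-128]
PUSH -2 : [-128, -2]
SWAP    : [-2, -128]
SWAP    : [-128, -2]
OVER    : [-128, -2, -128]

3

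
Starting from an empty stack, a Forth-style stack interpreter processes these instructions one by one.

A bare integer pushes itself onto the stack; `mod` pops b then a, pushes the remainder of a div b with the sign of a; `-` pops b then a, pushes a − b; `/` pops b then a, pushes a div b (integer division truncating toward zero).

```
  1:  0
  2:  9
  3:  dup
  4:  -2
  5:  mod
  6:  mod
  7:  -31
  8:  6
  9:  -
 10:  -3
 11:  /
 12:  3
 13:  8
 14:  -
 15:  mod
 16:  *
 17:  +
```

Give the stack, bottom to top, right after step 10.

[0, 0, -37, -3]

0    0
9    0 9
dup  0 9 9
-2   0 9 9 -2
mod  0 9 1
mod  0 0
-31  0 0 -31
6    0 0 -31 6
-    0 0 -37
-3   0 0 -37 -3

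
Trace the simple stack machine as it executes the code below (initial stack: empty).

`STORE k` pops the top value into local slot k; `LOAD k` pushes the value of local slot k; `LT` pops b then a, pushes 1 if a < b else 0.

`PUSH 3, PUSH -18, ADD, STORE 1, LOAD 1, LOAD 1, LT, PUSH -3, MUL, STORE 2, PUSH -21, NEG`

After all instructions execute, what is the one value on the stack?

21

PUSH 3   : [3]
PUSH -18 : [3, -18]
ADD      : [-15]
STORE 1  : []
LOAD 1   : [-15]
LOAD 1   : [-15, -15]
LT       : [0]
PUSH -3  : [0, -3]
MUL      : [0]
STORE 2  : []
PUSH -21 : [-21]
NEG      : [21]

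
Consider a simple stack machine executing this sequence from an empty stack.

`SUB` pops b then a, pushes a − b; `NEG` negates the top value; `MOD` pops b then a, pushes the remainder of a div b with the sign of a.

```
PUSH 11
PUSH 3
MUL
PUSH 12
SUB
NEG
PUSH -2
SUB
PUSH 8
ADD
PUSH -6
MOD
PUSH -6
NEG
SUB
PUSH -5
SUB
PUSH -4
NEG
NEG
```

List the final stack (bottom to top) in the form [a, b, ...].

[-6, -4]

PUSH 11 : [11]
PUSH 3  : [11, 3]
MUL     : [33]
PUSH 12 : [33, 12]
SUB     : [21]
NEG     : [-21]
PUSH -2 : [-21, -2]
SUB     : [-19]
PUSH 8  : [-19, 8]
ADD     : [-11]
PUSH -6 : [-11, -6]
MOD     : [-5]
PUSH -6 : [-5, -6]
NEG     : [-5, 6]
SUB     : [-11]
PUSH -5 : [-11, -5]
SUB     : [-6]
PUSH -4 : [-6, -4]
NEG     : [-6, 4]
NEG     : [-6, -4]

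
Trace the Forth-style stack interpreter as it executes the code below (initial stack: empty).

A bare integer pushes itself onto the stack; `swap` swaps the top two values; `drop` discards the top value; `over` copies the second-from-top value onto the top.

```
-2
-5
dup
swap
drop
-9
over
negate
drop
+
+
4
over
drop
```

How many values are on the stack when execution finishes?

2

-2     → -2
-5     → -2 -5
dup    → -2 -5 -5
swap   → -2 -5 -5
drop   → -2 -5
-9     → -2 -5 -9
over   → -2 -5 -9 -5
negate → -2 -5 -9 5
drop   → -2 -5 -9
+      → -2 -14
+      → -16
4      → -16 4
over   → -16 4 -16
drop   → -16 4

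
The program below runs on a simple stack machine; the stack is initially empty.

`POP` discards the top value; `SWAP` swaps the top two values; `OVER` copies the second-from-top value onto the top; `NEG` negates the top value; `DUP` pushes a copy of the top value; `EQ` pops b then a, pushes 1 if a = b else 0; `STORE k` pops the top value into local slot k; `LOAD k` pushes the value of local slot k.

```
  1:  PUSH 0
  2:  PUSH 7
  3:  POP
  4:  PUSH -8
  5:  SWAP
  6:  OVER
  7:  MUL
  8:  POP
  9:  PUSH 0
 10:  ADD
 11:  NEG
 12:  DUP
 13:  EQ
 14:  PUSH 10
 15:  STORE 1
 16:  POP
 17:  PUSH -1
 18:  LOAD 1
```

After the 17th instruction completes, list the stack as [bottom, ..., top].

[-1]

PUSH 0  → [0]
PUSH 7  → [0, 7]
POP     → [0]
PUSH -8 → [0, -8]
SWAP    → [-8, 0]
OVER    → [-8, 0, -8]
MUL     → [-8, 0]
POP     → [-8]
PUSH 0  → [-8, 0]
ADD     → [-8]
NEG     → [8]
DUP     → [8, 8]
EQ      → [1]
PUSH 10 → [1, 10]
STORE 1 → [1]
POP     → []
PUSH -1 → [-1]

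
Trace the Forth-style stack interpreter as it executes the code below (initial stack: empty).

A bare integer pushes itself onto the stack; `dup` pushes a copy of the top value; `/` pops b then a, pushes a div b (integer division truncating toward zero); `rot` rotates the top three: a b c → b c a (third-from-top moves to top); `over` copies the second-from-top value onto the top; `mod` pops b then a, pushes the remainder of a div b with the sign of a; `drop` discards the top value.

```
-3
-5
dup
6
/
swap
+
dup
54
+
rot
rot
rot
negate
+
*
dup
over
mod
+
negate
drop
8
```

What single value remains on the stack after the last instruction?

-3     : -3
-5     : -3 -5
dup    : -3 -5 -5
6      : -3 -5 -5 6
/      : -3 -5 0
swap   : -3 0 -5
+      : -3 -5
dup    : -3 -5 -5
54     : -3 -5 -5 54
+      : -3 -5 49
rot    : -5 49 -3
rot    : 49 -3 -5
rot    : -3 -5 49
negate : -3 -5 -49
+      : -3 -54
*      : 162
dup    : 162 162
over   : 162 162 162
mod    : 162 0
+      : 162
negate : -162
drop   : (empty)
8      : 8

8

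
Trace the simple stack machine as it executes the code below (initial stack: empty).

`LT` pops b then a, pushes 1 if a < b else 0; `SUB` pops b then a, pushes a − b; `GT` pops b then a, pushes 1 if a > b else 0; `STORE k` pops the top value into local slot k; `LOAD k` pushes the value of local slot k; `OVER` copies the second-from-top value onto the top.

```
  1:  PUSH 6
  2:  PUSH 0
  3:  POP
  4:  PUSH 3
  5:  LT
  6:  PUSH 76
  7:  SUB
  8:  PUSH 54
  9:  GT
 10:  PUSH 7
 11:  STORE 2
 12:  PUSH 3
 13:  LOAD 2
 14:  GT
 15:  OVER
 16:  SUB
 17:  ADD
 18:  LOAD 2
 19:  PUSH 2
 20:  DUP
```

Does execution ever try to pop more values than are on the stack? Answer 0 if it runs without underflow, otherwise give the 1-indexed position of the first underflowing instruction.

PUSH 6  -> [6]
PUSH 0  -> [6, 0]
POP     -> [6]
PUSH 3  -> [6, 3]
LT      -> [0]
PUSH 76 -> [0, 76]
SUB     -> [-76]
PUSH 54 -> [-76, 54]
GT      -> [0]
PUSH 7  -> [0, 7]
STORE 2 -> [0]
PUSH 3  -> [0, 3]
LOAD 2  -> [0, 3, 7]
GT      -> [0, 0]
OVER    -> [0, 0, 0]
SUB     -> [0, 0]
ADD     -> [0]
LOAD 2  -> [0, 7]
PUSH 2  -> [0, 7, 2]
DUP     -> [0, 7, 2, 2]

0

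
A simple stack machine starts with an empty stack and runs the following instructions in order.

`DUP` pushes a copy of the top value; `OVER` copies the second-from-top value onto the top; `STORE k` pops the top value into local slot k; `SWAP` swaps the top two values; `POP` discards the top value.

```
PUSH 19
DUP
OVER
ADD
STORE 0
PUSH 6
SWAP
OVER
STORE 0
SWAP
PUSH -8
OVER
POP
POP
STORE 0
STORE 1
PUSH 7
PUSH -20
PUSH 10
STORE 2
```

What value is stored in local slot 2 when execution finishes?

10

PUSH 19   [19]
DUP       [19, 19]
OVER      [19, 19, 19]
ADD       [19, 38]
STORE 0   [19]
PUSH 6    [19, 6]
SWAP      [6, 19]
OVER      [6, 19, 6]
STORE 0   [6, 19]
SWAP      [19, 6]
PUSH -8   [19, 6, -8]
OVER      [19, 6, -8, 6]
POP       [19, 6, -8]
POP       [19, 6]
STORE 0   [19]
STORE 1   []
PUSH 7    [7]
PUSH -20  [7, -20]
PUSH 10   [7, -20, 10]
STORE 2   [7, -20]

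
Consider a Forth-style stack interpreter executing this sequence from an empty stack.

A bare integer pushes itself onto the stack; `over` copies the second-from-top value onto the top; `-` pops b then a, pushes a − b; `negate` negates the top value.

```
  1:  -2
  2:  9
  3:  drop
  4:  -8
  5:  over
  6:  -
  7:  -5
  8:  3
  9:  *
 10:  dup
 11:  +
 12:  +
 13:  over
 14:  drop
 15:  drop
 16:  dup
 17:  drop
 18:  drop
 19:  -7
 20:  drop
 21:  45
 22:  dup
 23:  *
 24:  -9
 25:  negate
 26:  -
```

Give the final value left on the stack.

2016

-2      [-2]
9       [-2, 9]
drop    [-2]
-8      [-2, -8]
over    [-2, -8, -2]
-       [-2, -6]
-5      [-2, -6, -5]
3       [-2, -6, -5, 3]
*       [-2, -6, -15]
dup     [-2, -6, -15, -15]
+       [-2, -6, -30]
+       [-2, -36]
over    [-2, -36, -2]
drop    [-2, -36]
drop    [-2]
dup     [-2, -2]
drop    [-2]
drop    []
-7      [-7]
drop    []
45      [45]
dup     [45, 45]
*       [2025]
-9      [2025, -9]
negate  [2025, 9]
-       [2016]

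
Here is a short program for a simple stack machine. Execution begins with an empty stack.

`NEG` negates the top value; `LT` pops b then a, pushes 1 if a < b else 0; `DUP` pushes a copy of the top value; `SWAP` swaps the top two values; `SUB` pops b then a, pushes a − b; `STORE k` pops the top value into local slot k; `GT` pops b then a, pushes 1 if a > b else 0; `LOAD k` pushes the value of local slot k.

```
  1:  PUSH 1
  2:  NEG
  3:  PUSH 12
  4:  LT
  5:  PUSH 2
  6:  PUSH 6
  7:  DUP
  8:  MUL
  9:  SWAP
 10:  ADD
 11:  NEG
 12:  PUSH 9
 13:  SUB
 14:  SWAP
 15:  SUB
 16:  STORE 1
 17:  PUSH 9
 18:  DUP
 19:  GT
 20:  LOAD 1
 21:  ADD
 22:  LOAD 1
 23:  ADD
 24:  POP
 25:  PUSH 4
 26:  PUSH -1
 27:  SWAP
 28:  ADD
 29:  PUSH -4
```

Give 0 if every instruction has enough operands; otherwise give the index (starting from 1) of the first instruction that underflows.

0

PUSH 1  -> [1]
NEG     -> [-1]
PUSH 12 -> [-1, 12]
LT      -> [1]
PUSH 2  -> [1, 2]
PUSH 6  -> [1, 2, 6]
DUP     -> [1, 2, 6, 6]
MUL     -> [1, 2, 36]
SWAP    -> [1, 36, 2]
ADD     -> [1, 38]
NEG     -> [1, -38]
PUSH 9  -> [1, -38, 9]
SUB     -> [1, -47]
SWAP    -> [-47, 1]
SUB     -> [-48]
STORE 1 -> []
PUSH 9  -> [9]
DUP     -> [9, 9]
GT      -> [0]
LOAD 1  -> [0, -48]
ADD     -> [-48]
LOAD 1  -> [-48, -48]
ADD     -> [-96]
POP     -> []
PUSH 4  -> [4]
PUSH -1 -> [4, -1]
SWAP    -> [-1, 4]
ADD     -> [3]
PUSH -4 -> [3, -4]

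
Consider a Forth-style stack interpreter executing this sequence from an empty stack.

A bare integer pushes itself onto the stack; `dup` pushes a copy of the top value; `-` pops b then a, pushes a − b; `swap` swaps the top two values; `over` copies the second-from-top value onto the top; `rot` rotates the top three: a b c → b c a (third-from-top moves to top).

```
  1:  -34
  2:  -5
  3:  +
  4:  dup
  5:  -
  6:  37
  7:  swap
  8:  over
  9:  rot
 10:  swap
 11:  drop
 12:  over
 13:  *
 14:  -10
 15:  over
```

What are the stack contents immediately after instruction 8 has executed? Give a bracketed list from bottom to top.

[37, 0, 37]

-34   [-34]
-5    [-34, -5]
+     [-39]
dup   [-39, -39]
-     [0]
37    [0, 37]
swap  [37, 0]
over  [37, 0, 37]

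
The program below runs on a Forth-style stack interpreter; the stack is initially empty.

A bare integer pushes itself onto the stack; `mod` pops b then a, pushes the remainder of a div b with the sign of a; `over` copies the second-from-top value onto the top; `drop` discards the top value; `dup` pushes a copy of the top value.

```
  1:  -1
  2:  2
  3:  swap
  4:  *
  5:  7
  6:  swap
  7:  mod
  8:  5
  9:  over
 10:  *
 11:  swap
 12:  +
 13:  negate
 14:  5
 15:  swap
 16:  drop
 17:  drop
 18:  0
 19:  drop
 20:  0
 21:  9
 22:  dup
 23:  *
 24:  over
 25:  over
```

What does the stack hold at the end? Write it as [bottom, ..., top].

[0, 81, 0, 81]

-1     → [-1]
2      → [-1, 2]
swap   → [2, -1]
*      → [-2]
7      → [-2, 7]
swap   → [7, -2]
mod    → [1]
5      → [1, 5]
over   → [1, 5, 1]
*      → [1, 5]
swap   → [5, 1]
+      → [6]
negate → [-6]
5      → [-6, 5]
swap   → [5, -6]
drop   → [5]
drop   → []
0      → [0]
drop   → []
0      → [0]
9      → [0, 9]
dup    → [0, 9, 9]
*      → [0, 81]
over   → [0, 81, 0]
over   → [0, 81, 0, 81]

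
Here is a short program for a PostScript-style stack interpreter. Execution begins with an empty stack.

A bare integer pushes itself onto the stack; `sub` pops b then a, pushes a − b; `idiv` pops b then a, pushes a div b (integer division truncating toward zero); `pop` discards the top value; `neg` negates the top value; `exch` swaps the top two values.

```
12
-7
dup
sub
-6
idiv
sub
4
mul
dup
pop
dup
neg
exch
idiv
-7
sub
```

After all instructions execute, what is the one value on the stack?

12    12
-7    12 -7
dup   12 -7 -7
sub   12 0
-6    12 0 -6
idiv  12 0
sub   12
4     12 4
mul   48
dup   48 48
pop   48
dup   48 48
neg   48 -48
exch  -48 48
idiv  -1
-7    -1 -7
sub   6

6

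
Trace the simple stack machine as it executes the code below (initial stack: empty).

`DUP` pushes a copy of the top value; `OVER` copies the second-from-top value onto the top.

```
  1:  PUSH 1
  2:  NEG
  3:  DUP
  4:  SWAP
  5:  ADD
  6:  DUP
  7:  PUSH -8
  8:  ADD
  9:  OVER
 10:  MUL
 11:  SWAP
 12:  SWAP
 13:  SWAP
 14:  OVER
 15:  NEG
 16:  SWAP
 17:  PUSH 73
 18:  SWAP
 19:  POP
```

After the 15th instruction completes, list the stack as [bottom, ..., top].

PUSH 1  -> 1
NEG     -> -1
DUP     -> -1 -1
SWAP    -> -1 -1
ADD     -> -2
DUP     -> -2 -2
PUSH -8 -> -2 -2 -8
ADD     -> -2 -10
OVER    -> -2 -10 -2
MUL     -> -2 20
SWAP    -> 20 -2
SWAP    -> -2 20
SWAP    -> 20 -2
OVER    -> 20 -2 20
NEG     -> 20 -2 -20

[20, -2, -20]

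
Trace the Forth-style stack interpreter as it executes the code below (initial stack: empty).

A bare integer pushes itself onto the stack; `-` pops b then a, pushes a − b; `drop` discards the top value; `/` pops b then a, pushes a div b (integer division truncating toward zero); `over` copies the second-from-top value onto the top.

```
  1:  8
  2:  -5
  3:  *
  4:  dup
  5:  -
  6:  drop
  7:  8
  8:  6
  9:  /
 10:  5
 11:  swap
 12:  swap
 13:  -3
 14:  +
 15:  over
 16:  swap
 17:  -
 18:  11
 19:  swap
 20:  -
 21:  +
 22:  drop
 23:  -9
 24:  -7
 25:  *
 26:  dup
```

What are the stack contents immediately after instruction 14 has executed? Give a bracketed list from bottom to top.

8    → [8]
-5   → [8, -5]
*    → [-40]
dup  → [-40, -40]
-    → [0]
drop → []
8    → [8]
6    → [8, 6]
/    → [1]
5    → [1, 5]
swap → [5, 1]
swap → [1, 5]
-3   → [1, 5, -3]
+    → [1, 2]

[1, 2]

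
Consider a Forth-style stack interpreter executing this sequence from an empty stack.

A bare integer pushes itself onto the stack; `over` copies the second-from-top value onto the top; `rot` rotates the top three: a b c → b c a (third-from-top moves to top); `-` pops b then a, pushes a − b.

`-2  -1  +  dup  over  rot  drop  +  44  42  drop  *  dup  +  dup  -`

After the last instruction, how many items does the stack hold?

-2   : [-2]
-1   : [-2, -1]
+    : [-3]
dup  : [-3, -3]
over : [-3, -3, -3]
rot  : [-3, -3, -3]
drop : [-3, -3]
+    : [-6]
44   : [-6, 44]
42   : [-6, 44, 42]
drop : [-6, 44]
*    : [-264]
dup  : [-264, -264]
+    : [-528]
dup  : [-528, -528]
-    : [0]

1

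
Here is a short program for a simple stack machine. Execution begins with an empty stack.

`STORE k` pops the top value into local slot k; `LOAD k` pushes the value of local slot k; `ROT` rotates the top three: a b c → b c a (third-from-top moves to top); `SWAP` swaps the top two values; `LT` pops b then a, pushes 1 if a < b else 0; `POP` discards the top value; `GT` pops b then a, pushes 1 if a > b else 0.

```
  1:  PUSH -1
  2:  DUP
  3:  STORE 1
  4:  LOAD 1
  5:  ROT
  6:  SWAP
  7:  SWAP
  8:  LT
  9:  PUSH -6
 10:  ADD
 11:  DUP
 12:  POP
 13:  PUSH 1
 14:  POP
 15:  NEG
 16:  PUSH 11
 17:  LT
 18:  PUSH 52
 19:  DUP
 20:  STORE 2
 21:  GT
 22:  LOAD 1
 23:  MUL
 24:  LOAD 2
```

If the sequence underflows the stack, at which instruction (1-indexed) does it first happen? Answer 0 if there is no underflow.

5

PUSH -1 → -1
DUP     → -1 -1
STORE 1 → -1
LOAD 1  → -1 -1
ROT  — needs 3 operands, stack has 2 → underflow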